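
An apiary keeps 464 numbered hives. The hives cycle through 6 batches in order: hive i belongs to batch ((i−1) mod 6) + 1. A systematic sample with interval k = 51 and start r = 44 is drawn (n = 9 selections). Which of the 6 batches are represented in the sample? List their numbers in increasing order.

2, 5

Consecutive selections differ by k = 51, so their batch numbers differ by 51 mod 6 = 3.
gcd(51, 6) = 3, so the sample visits 6/3 = 2 distinct residues mod 6.
Start 44 is batch 2; the batches hit are 2, 5.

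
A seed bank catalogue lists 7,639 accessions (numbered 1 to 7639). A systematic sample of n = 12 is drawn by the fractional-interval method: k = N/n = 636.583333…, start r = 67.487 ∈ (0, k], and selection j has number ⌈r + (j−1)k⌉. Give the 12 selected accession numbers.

68, 705, 1341, 1978, 2614, 3251, 3887, 4524, 5161, 5797, 6434, 7070

j=1: r + 0k = 67.487 → ⌈·⌉ = 68
j=2: r + 1k = 704.070333… → ⌈·⌉ = 705
j=3: r + 2k = 1340.653666… → ⌈·⌉ = 1341
j=4: r + 3k = 1977.237 → ⌈·⌉ = 1978
j=5: r + 4k = 2613.820333… → ⌈·⌉ = 2614
j=6: r + 5k = 3250.403666… → ⌈·⌉ = 3251
j=7: r + 6k = 3886.987 → ⌈·⌉ = 3887
j=8: r + 7k = 4523.570333… → ⌈·⌉ = 4524
j=9: r + 8k = 5160.153666… → ⌈·⌉ = 5161
j=10: r + 9k = 5796.737 → ⌈·⌉ = 5797
j=11: r + 10k = 6433.320333… → ⌈·⌉ = 6434
j=12: r + 11k = 7069.903666… → ⌈·⌉ = 7070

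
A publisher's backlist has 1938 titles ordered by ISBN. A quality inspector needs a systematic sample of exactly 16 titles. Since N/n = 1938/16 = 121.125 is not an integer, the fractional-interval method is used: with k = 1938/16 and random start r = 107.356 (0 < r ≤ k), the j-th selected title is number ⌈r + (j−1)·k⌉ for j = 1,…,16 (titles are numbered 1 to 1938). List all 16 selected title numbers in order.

108, 229, 350, 471, 592, 713, 835, 956, 1077, 1198, 1319, 1440, 1561, 1682, 1804, 1925

j=1: r + 0k = 107.356 → ⌈·⌉ = 108
j=2: r + 1k = 228.481 → ⌈·⌉ = 229
j=3: r + 2k = 349.606 → ⌈·⌉ = 350
j=4: r + 3k = 470.731 → ⌈·⌉ = 471
j=5: r + 4k = 591.856 → ⌈·⌉ = 592
j=6: r + 5k = 712.981 → ⌈·⌉ = 713
j=7: r + 6k = 834.106 → ⌈·⌉ = 835
j=8: r + 7k = 955.231 → ⌈·⌉ = 956
j=9: r + 8k = 1076.356 → ⌈·⌉ = 1077
j=10: r + 9k = 1197.481 → ⌈·⌉ = 1198
j=11: r + 10k = 1318.606 → ⌈·⌉ = 1319
j=12: r + 11k = 1439.731 → ⌈·⌉ = 1440
j=13: r + 12k = 1560.856 → ⌈·⌉ = 1561
j=14: r + 13k = 1681.981 → ⌈·⌉ = 1682
j=15: r + 14k = 1803.106 → ⌈·⌉ = 1804
j=16: r + 15k = 1924.231 → ⌈·⌉ = 1925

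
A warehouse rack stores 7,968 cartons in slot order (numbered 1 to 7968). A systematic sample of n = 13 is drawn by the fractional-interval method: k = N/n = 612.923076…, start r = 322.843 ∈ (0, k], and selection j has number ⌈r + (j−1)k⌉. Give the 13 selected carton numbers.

323, 936, 1549, 2162, 2775, 3388, 4001, 4614, 5227, 5840, 6453, 7065, 7678

j=1: r + 0k = 322.843 → ⌈·⌉ = 323
j=2: r + 1k = 935.766076… → ⌈·⌉ = 936
j=3: r + 2k = 1548.689153… → ⌈·⌉ = 1549
j=4: r + 3k = 2161.612230… → ⌈·⌉ = 2162
j=5: r + 4k = 2774.535307… → ⌈·⌉ = 2775
j=6: r + 5k = 3387.458384… → ⌈·⌉ = 3388
j=7: r + 6k = 4000.381461… → ⌈·⌉ = 4001
j=8: r + 7k = 4613.304538… → ⌈·⌉ = 4614
j=9: r + 8k = 5226.227615… → ⌈·⌉ = 5227
j=10: r + 9k = 5839.150692… → ⌈·⌉ = 5840
j=11: r + 10k = 6452.073769… → ⌈·⌉ = 6453
j=12: r + 11k = 7064.996846… → ⌈·⌉ = 7065
j=13: r + 12k = 7677.919923… → ⌈·⌉ = 7678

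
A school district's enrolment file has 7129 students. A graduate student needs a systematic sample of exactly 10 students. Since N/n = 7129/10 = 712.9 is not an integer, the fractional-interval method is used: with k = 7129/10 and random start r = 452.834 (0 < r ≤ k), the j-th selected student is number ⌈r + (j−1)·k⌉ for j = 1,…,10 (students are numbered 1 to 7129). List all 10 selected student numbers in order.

j=1: r + 0k = 452.834 → ⌈·⌉ = 453
j=2: r + 1k = 1165.734 → ⌈·⌉ = 1166
j=3: r + 2k = 1878.634 → ⌈·⌉ = 1879
j=4: r + 3k = 2591.534 → ⌈·⌉ = 2592
j=5: r + 4k = 3304.434 → ⌈·⌉ = 3305
j=6: r + 5k = 4017.334 → ⌈·⌉ = 4018
j=7: r + 6k = 4730.234 → ⌈·⌉ = 4731
j=8: r + 7k = 5443.134 → ⌈·⌉ = 5444
j=9: r + 8k = 6156.034 → ⌈·⌉ = 6157
j=10: r + 9k = 6868.934 → ⌈·⌉ = 6869

453, 1166, 1879, 2592, 3305, 4018, 4731, 5444, 6157, 6869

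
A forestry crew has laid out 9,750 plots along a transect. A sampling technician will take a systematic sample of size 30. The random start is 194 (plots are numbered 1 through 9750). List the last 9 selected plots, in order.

7019, 7344, 7669, 7994, 8319, 8644, 8969, 9294, 9619

k = N/n = 9750/30 = 325
22nd selection = 194 + 21×325 = 7019
23rd: 7019 + 325 = 7344
24th: 7344 + 325 = 7669
25th: 7669 + 325 = 7994
26th: 7994 + 325 = 8319
27th: 8319 + 325 = 8644
28th: 8644 + 325 = 8969
29th: 8969 + 325 = 9294
30th: 9294 + 325 = 9619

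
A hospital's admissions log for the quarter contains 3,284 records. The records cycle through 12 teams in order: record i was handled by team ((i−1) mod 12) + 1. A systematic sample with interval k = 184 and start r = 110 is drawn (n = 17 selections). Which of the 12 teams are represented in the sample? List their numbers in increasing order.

2, 6, 10

Consecutive selections differ by k = 184, so their team numbers differ by 184 mod 12 = 4.
gcd(184, 12) = 4, so the sample visits 12/4 = 3 distinct residues mod 12.
Start 110 is team 2; the teams hit are 2, 6, 10.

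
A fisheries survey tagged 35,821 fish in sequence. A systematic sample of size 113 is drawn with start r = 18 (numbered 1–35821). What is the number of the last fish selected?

35522

k = 35821/113 = 317
113th selection = r + (113−1)·k = 18 + 112×317 = 18 + 35504 = 35522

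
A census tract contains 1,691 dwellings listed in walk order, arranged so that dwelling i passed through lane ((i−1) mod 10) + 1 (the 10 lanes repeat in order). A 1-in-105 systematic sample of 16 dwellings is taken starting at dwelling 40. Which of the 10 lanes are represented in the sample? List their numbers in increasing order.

5, 10

Consecutive selections differ by k = 105, so their lane numbers differ by 105 mod 10 = 5.
gcd(105, 10) = 5, so the sample visits 10/5 = 2 distinct residues mod 10.
Start 40 is lane 10; the lanes hit are 5, 10.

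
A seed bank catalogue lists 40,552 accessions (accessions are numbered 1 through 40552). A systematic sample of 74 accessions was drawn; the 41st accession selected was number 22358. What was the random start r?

438

k = 40552/74 = 548
r = 22358 − (41−1)×548 = 22358 − 21920 = 438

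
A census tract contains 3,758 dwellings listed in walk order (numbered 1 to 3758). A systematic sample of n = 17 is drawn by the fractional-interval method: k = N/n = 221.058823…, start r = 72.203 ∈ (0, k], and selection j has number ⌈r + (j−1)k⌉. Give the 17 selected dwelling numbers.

73, 294, 515, 736, 957, 1178, 1399, 1620, 1841, 2062, 2283, 2504, 2725, 2946, 3168, 3389, 3610

j=1: r + 0k = 72.203 → ⌈·⌉ = 73
j=2: r + 1k = 293.261823… → ⌈·⌉ = 294
j=3: r + 2k = 514.320647… → ⌈·⌉ = 515
j=4: r + 3k = 735.379470… → ⌈·⌉ = 736
j=5: r + 4k = 956.438294… → ⌈·⌉ = 957
j=6: r + 5k = 1177.497117… → ⌈·⌉ = 1178
j=7: r + 6k = 1398.555941… → ⌈·⌉ = 1399
j=8: r + 7k = 1619.614764… → ⌈·⌉ = 1620
j=9: r + 8k = 1840.673588… → ⌈·⌉ = 1841
j=10: r + 9k = 2061.732411… → ⌈·⌉ = 2062
j=11: r + 10k = 2282.791235… → ⌈·⌉ = 2283
j=12: r + 11k = 2503.850058… → ⌈·⌉ = 2504
j=13: r + 12k = 2724.908882… → ⌈·⌉ = 2725
j=14: r + 13k = 2945.967705… → ⌈·⌉ = 2946
j=15: r + 14k = 3167.026529… → ⌈·⌉ = 3168
j=16: r + 15k = 3388.085352… → ⌈·⌉ = 3389
j=17: r + 16k = 3609.144176… → ⌈·⌉ = 3610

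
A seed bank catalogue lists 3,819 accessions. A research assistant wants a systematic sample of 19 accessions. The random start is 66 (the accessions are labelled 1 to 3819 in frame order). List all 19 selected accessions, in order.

k = N/n = 3819/19 = 201
accession 1: 66
accession 2: 66 + 201 = 267
accession 3: 267 + 201 = 468
accession 4: 468 + 201 = 669
accession 5: 669 + 201 = 870
accession 6: 870 + 201 = 1071
accession 7: 1071 + 201 = 1272
accession 8: 1272 + 201 = 1473
accession 9: 1473 + 201 = 1674
accession 10: 1674 + 201 = 1875
accession 11: 1875 + 201 = 2076
accession 12: 2076 + 201 = 2277
accession 13: 2277 + 201 = 2478
accession 14: 2478 + 201 = 2679
accession 15: 2679 + 201 = 2880
accession 16: 2880 + 201 = 3081
accession 17: 3081 + 201 = 3282
accession 18: 3282 + 201 = 3483
accession 19: 3483 + 201 = 3684

66, 267, 468, 669, 870, 1071, 1272, 1473, 1674, 1875, 2076, 2277, 2478, 2679, 2880, 3081, 3282, 3483, 3684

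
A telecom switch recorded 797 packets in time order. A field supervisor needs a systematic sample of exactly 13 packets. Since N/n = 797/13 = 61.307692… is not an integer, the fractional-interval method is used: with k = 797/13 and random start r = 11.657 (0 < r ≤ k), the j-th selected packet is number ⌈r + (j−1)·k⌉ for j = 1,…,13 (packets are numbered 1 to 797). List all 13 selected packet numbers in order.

j=1: r + 0k = 11.657 → ⌈·⌉ = 12
j=2: r + 1k = 72.964692… → ⌈·⌉ = 73
j=3: r + 2k = 134.272384… → ⌈·⌉ = 135
j=4: r + 3k = 195.580076… → ⌈·⌉ = 196
j=5: r + 4k = 256.887769… → ⌈·⌉ = 257
j=6: r + 5k = 318.195461… → ⌈·⌉ = 319
j=7: r + 6k = 379.503153… → ⌈·⌉ = 380
j=8: r + 7k = 440.810846… → ⌈·⌉ = 441
j=9: r + 8k = 502.118538… → ⌈·⌉ = 503
j=10: r + 9k = 563.426230… → ⌈·⌉ = 564
j=11: r + 10k = 624.733923… → ⌈·⌉ = 625
j=12: r + 11k = 686.041615… → ⌈·⌉ = 687
j=13: r + 12k = 747.349307… → ⌈·⌉ = 748

12, 73, 135, 196, 257, 319, 380, 441, 503, 564, 625, 687, 748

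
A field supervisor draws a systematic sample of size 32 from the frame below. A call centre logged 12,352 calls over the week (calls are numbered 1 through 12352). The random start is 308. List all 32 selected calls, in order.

k = N/n = 12352/32 = 386
call 1: 308
call 2: 308 + 386 = 694
call 3: 694 + 386 = 1080
call 4: 1080 + 386 = 1466
call 5: 1466 + 386 = 1852
call 6: 1852 + 386 = 2238
call 7: 2238 + 386 = 2624
call 8: 2624 + 386 = 3010
call 9: 3010 + 386 = 3396
call 10: 3396 + 386 = 3782
call 11: 3782 + 386 = 4168
call 12: 4168 + 386 = 4554
call 13: 4554 + 386 = 4940
call 14: 4940 + 386 = 5326
call 15: 5326 + 386 = 5712
call 16: 5712 + 386 = 6098
call 17: 6098 + 386 = 6484
call 18: 6484 + 386 = 6870
call 19: 6870 + 386 = 7256
call 20: 7256 + 386 = 7642
call 21: 7642 + 386 = 8028
call 22: 8028 + 386 = 8414
call 23: 8414 + 386 = 8800
call 24: 8800 + 386 = 9186
call 25: 9186 + 386 = 9572
call 26: 9572 + 386 = 9958
call 27: 9958 + 386 = 10344
call 28: 10344 + 386 = 10730
call 29: 10730 + 386 = 11116
call 30: 11116 + 386 = 11502
call 31: 11502 + 386 = 11888
call 32: 11888 + 386 = 12274

308, 694, 1080, 1466, 1852, 2238, 2624, 3010, 3396, 3782, 4168, 4554, 4940, 5326, 5712, 6098, 6484, 6870, 7256, 7642, 8028, 8414, 8800, 9186, 9572, 9958, 10344, 10730, 11116, 11502, 11888, 12274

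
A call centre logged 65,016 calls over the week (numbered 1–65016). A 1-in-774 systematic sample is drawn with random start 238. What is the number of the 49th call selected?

k = 774
49th selection = r + (49−1)·k = 238 + 48×774 = 238 + 37152 = 37390

37390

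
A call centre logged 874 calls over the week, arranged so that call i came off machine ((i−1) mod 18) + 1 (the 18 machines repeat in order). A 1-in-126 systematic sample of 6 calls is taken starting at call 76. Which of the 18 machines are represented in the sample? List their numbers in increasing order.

Consecutive selections differ by k = 126, so their machine numbers differ by 126 mod 18 = 0.
gcd(126, 18) = 18, so the sample visits 18/18 = 1 distinct residues mod 18.
Start 76 is machine 4; the machines hit are 4.

4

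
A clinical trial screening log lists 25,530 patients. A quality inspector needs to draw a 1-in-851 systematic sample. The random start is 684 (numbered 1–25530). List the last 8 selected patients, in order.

19406, 20257, 21108, 21959, 22810, 23661, 24512, 25363

23rd selection = 684 + 22×851 = 19406
24th: 19406 + 851 = 20257
25th: 20257 + 851 = 21108
26th: 21108 + 851 = 21959
27th: 21959 + 851 = 22810
28th: 22810 + 851 = 23661
29th: 23661 + 851 = 24512
30th: 24512 + 851 = 25363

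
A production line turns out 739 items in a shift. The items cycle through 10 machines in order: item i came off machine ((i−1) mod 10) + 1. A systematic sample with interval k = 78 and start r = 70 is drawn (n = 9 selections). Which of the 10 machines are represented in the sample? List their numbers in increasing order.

Consecutive selections differ by k = 78, so their machine numbers differ by 78 mod 10 = 8.
gcd(78, 10) = 2, so the sample visits 10/2 = 5 distinct residues mod 10.
Start 70 is machine 10; the machines hit are 2, 4, 6, 8, 10.

2, 4, 6, 8, 10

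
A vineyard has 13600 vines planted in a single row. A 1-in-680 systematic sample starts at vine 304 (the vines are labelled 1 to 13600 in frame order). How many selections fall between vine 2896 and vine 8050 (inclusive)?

8

k = 680
First selection ≥ 2896: 304 + ⌈(2896−304)/680⌉·680 = 304 + 4×680 = 3024
Last selection ≤ 8050: 304 + ⌊(8050−304)/680⌋·680 = 304 + 11×680 = 7784
Count = 11 − 4 + 1 = 8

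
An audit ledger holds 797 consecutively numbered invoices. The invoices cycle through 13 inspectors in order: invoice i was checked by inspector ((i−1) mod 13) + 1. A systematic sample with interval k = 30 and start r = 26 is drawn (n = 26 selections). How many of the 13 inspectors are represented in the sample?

13

Consecutive selections differ by k = 30, so their inspector numbers differ by 30 mod 13 = 4.
gcd(30, 13) = 1, so the sample visits 13/1 = 13 distinct residues mod 13.
Start 26 is inspector 13; the inspectors hit are 1, 2, 3, 4, 5, 6, 7, 8, 9, 10, 11, 12, 13.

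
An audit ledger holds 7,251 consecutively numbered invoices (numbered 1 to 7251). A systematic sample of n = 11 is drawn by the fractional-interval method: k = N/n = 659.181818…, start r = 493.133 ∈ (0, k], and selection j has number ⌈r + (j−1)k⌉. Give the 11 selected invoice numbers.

j=1: r + 0k = 493.133 → ⌈·⌉ = 494
j=2: r + 1k = 1152.314818… → ⌈·⌉ = 1153
j=3: r + 2k = 1811.496636… → ⌈·⌉ = 1812
j=4: r + 3k = 2470.678454… → ⌈·⌉ = 2471
j=5: r + 4k = 3129.860272… → ⌈·⌉ = 3130
j=6: r + 5k = 3789.042090… → ⌈·⌉ = 3790
j=7: r + 6k = 4448.223909… → ⌈·⌉ = 4449
j=8: r + 7k = 5107.405727… → ⌈·⌉ = 5108
j=9: r + 8k = 5766.587545… → ⌈·⌉ = 5767
j=10: r + 9k = 6425.769363… → ⌈·⌉ = 6426
j=11: r + 10k = 7084.951181… → ⌈·⌉ = 7085

494, 1153, 1812, 2471, 3130, 3790, 4449, 5108, 5767, 6426, 7085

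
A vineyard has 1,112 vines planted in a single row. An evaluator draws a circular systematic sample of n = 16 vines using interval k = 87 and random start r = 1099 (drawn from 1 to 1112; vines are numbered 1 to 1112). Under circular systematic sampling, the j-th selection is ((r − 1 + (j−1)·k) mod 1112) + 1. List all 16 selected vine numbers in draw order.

Selection 1: 1099
Selection 2: 1099 + 87 = 1186 → 1186 − 1112 = 74
Selection 3: 74 + 87 = 161
Selection 4: 161 + 87 = 248
Selection 5: 248 + 87 = 335
Selection 6: 335 + 87 = 422
Selection 7: 422 + 87 = 509
Selection 8: 509 + 87 = 596
Selection 9: 596 + 87 = 683
Selection 10: 683 + 87 = 770
Selection 11: 770 + 87 = 857
Selection 12: 857 + 87 = 944
Selection 13: 944 + 87 = 1031
Selection 14: 1031 + 87 = 1118 → 1118 − 1112 = 6
Selection 15: 6 + 87 = 93
Selection 16: 93 + 87 = 180

1099, 74, 161, 248, 335, 422, 509, 596, 683, 770, 857, 944, 1031, 6, 93, 180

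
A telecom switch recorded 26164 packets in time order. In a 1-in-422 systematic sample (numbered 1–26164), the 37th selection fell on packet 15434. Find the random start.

242

k = 422
r = 15434 − (37−1)×422 = 15434 − 15192 = 242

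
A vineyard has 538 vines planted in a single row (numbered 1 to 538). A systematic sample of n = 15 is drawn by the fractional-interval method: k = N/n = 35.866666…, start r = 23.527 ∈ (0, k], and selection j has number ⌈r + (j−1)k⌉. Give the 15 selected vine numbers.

24, 60, 96, 132, 167, 203, 239, 275, 311, 347, 383, 419, 454, 490, 526

j=1: r + 0k = 23.527 → ⌈·⌉ = 24
j=2: r + 1k = 59.393666… → ⌈·⌉ = 60
j=3: r + 2k = 95.260333… → ⌈·⌉ = 96
j=4: r + 3k = 131.127 → ⌈·⌉ = 132
j=5: r + 4k = 166.993666… → ⌈·⌉ = 167
j=6: r + 5k = 202.860333… → ⌈·⌉ = 203
j=7: r + 6k = 238.727 → ⌈·⌉ = 239
j=8: r + 7k = 274.593666… → ⌈·⌉ = 275
j=9: r + 8k = 310.460333… → ⌈·⌉ = 311
j=10: r + 9k = 346.327 → ⌈·⌉ = 347
j=11: r + 10k = 382.193666… → ⌈·⌉ = 383
j=12: r + 11k = 418.060333… → ⌈·⌉ = 419
j=13: r + 12k = 453.927 → ⌈·⌉ = 454
j=14: r + 13k = 489.793666… → ⌈·⌉ = 490
j=15: r + 14k = 525.660333… → ⌈·⌉ = 526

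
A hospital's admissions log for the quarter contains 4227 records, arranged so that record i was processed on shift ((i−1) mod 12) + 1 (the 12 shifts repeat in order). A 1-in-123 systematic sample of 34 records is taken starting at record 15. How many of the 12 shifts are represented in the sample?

Consecutive selections differ by k = 123, so their shift numbers differ by 123 mod 12 = 3.
gcd(123, 12) = 3, so the sample visits 12/3 = 4 distinct residues mod 12.
Start 15 is shift 3; the shifts hit are 3, 6, 9, 12.

4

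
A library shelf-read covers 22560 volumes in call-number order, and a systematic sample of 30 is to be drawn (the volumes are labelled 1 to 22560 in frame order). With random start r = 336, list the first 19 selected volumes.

336, 1088, 1840, 2592, 3344, 4096, 4848, 5600, 6352, 7104, 7856, 8608, 9360, 10112, 10864, 11616, 12368, 13120, 13872

k = N/n = 22560/30 = 752
volume 1: 336
volume 2: 336 + 752 = 1088
volume 3: 1088 + 752 = 1840
volume 4: 1840 + 752 = 2592
volume 5: 2592 + 752 = 3344
volume 6: 3344 + 752 = 4096
volume 7: 4096 + 752 = 4848
volume 8: 4848 + 752 = 5600
volume 9: 5600 + 752 = 6352
volume 10: 6352 + 752 = 7104
volume 11: 7104 + 752 = 7856
volume 12: 7856 + 752 = 8608
volume 13: 8608 + 752 = 9360
volume 14: 9360 + 752 = 10112
volume 15: 10112 + 752 = 10864
volume 16: 10864 + 752 = 11616
volume 17: 11616 + 752 = 12368
volume 18: 12368 + 752 = 13120
volume 19: 13120 + 752 = 13872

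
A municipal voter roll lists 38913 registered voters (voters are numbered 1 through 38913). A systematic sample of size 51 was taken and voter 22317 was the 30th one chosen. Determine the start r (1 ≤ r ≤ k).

k = 38913/51 = 763
r = 22317 − (30−1)×763 = 22317 − 22127 = 190

190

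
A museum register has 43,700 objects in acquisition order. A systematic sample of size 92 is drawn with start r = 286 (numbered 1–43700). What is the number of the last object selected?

k = 43700/92 = 475
92nd selection = r + (92−1)·k = 286 + 91×475 = 286 + 43225 = 43511

43511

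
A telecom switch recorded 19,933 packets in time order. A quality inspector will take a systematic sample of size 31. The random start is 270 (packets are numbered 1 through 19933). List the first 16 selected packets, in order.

270, 913, 1556, 2199, 2842, 3485, 4128, 4771, 5414, 6057, 6700, 7343, 7986, 8629, 9272, 9915

k = N/n = 19933/31 = 643
packet 1: 270
packet 2: 270 + 643 = 913
packet 3: 913 + 643 = 1556
packet 4: 1556 + 643 = 2199
packet 5: 2199 + 643 = 2842
packet 6: 2842 + 643 = 3485
packet 7: 3485 + 643 = 4128
packet 8: 4128 + 643 = 4771
packet 9: 4771 + 643 = 5414
packet 10: 5414 + 643 = 6057
packet 11: 6057 + 643 = 6700
packet 12: 6700 + 643 = 7343
packet 13: 7343 + 643 = 7986
packet 14: 7986 + 643 = 8629
packet 15: 8629 + 643 = 9272
packet 16: 9272 + 643 = 9915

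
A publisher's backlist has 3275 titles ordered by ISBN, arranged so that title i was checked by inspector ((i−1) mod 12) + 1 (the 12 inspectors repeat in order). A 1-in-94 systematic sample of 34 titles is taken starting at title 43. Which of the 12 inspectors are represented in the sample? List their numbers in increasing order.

1, 3, 5, 7, 9, 11

Consecutive selections differ by k = 94, so their inspector numbers differ by 94 mod 12 = 10.
gcd(94, 12) = 2, so the sample visits 12/2 = 6 distinct residues mod 12.
Start 43 is inspector 7; the inspectors hit are 1, 3, 5, 7, 9, 11.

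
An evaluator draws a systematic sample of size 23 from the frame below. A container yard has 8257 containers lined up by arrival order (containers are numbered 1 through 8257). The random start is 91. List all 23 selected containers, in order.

91, 450, 809, 1168, 1527, 1886, 2245, 2604, 2963, 3322, 3681, 4040, 4399, 4758, 5117, 5476, 5835, 6194, 6553, 6912, 7271, 7630, 7989

k = N/n = 8257/23 = 359
container 1: 91
container 2: 91 + 359 = 450
container 3: 450 + 359 = 809
container 4: 809 + 359 = 1168
container 5: 1168 + 359 = 1527
container 6: 1527 + 359 = 1886
container 7: 1886 + 359 = 2245
container 8: 2245 + 359 = 2604
container 9: 2604 + 359 = 2963
container 10: 2963 + 359 = 3322
container 11: 3322 + 359 = 3681
container 12: 3681 + 359 = 4040
container 13: 4040 + 359 = 4399
container 14: 4399 + 359 = 4758
container 15: 4758 + 359 = 5117
container 16: 5117 + 359 = 5476
container 17: 5476 + 359 = 5835
container 18: 5835 + 359 = 6194
container 19: 6194 + 359 = 6553
container 20: 6553 + 359 = 6912
container 21: 6912 + 359 = 7271
container 22: 7271 + 359 = 7630
container 23: 7630 + 359 = 7989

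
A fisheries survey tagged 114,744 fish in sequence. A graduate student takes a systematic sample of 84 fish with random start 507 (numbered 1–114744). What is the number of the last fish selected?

k = 114744/84 = 1366
84th selection = r + (84−1)·k = 507 + 83×1366 = 507 + 113378 = 113885

113885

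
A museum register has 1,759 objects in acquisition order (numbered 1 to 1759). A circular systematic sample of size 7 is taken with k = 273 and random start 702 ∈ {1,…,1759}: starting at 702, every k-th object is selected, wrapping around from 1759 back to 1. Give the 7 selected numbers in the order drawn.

702, 975, 1248, 1521, 35, 308, 581

Selection 1: 702
Selection 2: 702 + 273 = 975
Selection 3: 975 + 273 = 1248
Selection 4: 1248 + 273 = 1521
Selection 5: 1521 + 273 = 1794 → 1794 − 1759 = 35
Selection 6: 35 + 273 = 308
Selection 7: 308 + 273 = 581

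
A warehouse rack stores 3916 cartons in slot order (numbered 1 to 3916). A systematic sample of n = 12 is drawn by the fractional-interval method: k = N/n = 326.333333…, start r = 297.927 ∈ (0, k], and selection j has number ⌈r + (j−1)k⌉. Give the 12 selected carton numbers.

298, 625, 951, 1277, 1604, 1930, 2256, 2583, 2909, 3235, 3562, 3888

j=1: r + 0k = 297.927 → ⌈·⌉ = 298
j=2: r + 1k = 624.260333… → ⌈·⌉ = 625
j=3: r + 2k = 950.593666… → ⌈·⌉ = 951
j=4: r + 3k = 1276.927 → ⌈·⌉ = 1277
j=5: r + 4k = 1603.260333… → ⌈·⌉ = 1604
j=6: r + 5k = 1929.593666… → ⌈·⌉ = 1930
j=7: r + 6k = 2255.927 → ⌈·⌉ = 2256
j=8: r + 7k = 2582.260333… → ⌈·⌉ = 2583
j=9: r + 8k = 2908.593666… → ⌈·⌉ = 2909
j=10: r + 9k = 3234.927 → ⌈·⌉ = 3235
j=11: r + 10k = 3561.260333… → ⌈·⌉ = 3562
j=12: r + 11k = 3887.593666… → ⌈·⌉ = 3888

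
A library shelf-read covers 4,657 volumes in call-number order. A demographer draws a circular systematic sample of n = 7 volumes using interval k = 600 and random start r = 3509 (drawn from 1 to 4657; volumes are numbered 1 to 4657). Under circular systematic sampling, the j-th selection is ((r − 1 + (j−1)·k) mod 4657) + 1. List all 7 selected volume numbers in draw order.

Selection 1: 3509
Selection 2: 3509 + 600 = 4109
Selection 3: 4109 + 600 = 4709 → 4709 − 4657 = 52
Selection 4: 52 + 600 = 652
Selection 5: 652 + 600 = 1252
Selection 6: 1252 + 600 = 1852
Selection 7: 1852 + 600 = 2452

3509, 4109, 52, 652, 1252, 1852, 2452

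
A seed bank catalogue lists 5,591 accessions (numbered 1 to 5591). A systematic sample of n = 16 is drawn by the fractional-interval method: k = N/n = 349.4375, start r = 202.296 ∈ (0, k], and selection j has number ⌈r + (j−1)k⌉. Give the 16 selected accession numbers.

203, 552, 902, 1251, 1601, 1950, 2299, 2649, 2998, 3348, 3697, 4047, 4396, 4745, 5095, 5444

j=1: r + 0k = 202.296 → ⌈·⌉ = 203
j=2: r + 1k = 551.7335 → ⌈·⌉ = 552
j=3: r + 2k = 901.171 → ⌈·⌉ = 902
j=4: r + 3k = 1250.6085 → ⌈·⌉ = 1251
j=5: r + 4k = 1600.046 → ⌈·⌉ = 1601
j=6: r + 5k = 1949.4835 → ⌈·⌉ = 1950
j=7: r + 6k = 2298.921 → ⌈·⌉ = 2299
j=8: r + 7k = 2648.3585 → ⌈·⌉ = 2649
j=9: r + 8k = 2997.796 → ⌈·⌉ = 2998
j=10: r + 9k = 3347.2335 → ⌈·⌉ = 3348
j=11: r + 10k = 3696.671 → ⌈·⌉ = 3697
j=12: r + 11k = 4046.1085 → ⌈·⌉ = 4047
j=13: r + 12k = 4395.546 → ⌈·⌉ = 4396
j=14: r + 13k = 4744.9835 → ⌈·⌉ = 4745
j=15: r + 14k = 5094.421 → ⌈·⌉ = 5095
j=16: r + 15k = 5443.8585 → ⌈·⌉ = 5444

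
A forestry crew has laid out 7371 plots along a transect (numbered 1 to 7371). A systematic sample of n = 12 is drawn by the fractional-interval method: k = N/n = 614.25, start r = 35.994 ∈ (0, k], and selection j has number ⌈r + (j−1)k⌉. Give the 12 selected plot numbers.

36, 651, 1265, 1879, 2493, 3108, 3722, 4336, 4950, 5565, 6179, 6793

j=1: r + 0k = 35.994 → ⌈·⌉ = 36
j=2: r + 1k = 650.244 → ⌈·⌉ = 651
j=3: r + 2k = 1264.494 → ⌈·⌉ = 1265
j=4: r + 3k = 1878.744 → ⌈·⌉ = 1879
j=5: r + 4k = 2492.994 → ⌈·⌉ = 2493
j=6: r + 5k = 3107.244 → ⌈·⌉ = 3108
j=7: r + 6k = 3721.494 → ⌈·⌉ = 3722
j=8: r + 7k = 4335.744 → ⌈·⌉ = 4336
j=9: r + 8k = 4949.994 → ⌈·⌉ = 4950
j=10: r + 9k = 5564.244 → ⌈·⌉ = 5565
j=11: r + 10k = 6178.494 → ⌈·⌉ = 6179
j=12: r + 11k = 6792.744 → ⌈·⌉ = 6793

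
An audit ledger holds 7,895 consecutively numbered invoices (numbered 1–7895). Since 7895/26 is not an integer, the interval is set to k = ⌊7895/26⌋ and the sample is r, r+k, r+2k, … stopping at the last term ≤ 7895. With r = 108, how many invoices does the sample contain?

k = ⌊7895/26⌋ = 303
Achieved size = ⌊(7895 − 108)/303⌋ + 1 = ⌊7787/303⌋ + 1 = 25 + 1 = 26
(last selection: 108 + 25×303 = 7683 ≤ 7895; next would be 7986 > 7895)

26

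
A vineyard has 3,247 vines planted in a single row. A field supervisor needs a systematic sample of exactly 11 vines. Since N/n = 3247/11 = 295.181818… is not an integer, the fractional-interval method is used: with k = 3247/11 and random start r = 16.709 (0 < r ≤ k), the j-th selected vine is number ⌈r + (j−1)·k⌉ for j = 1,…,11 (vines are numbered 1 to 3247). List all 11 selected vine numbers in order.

17, 312, 608, 903, 1198, 1493, 1788, 2083, 2379, 2674, 2969

j=1: r + 0k = 16.709 → ⌈·⌉ = 17
j=2: r + 1k = 311.890818… → ⌈·⌉ = 312
j=3: r + 2k = 607.072636… → ⌈·⌉ = 608
j=4: r + 3k = 902.254454… → ⌈·⌉ = 903
j=5: r + 4k = 1197.436272… → ⌈·⌉ = 1198
j=6: r + 5k = 1492.618090… → ⌈·⌉ = 1493
j=7: r + 6k = 1787.799909… → ⌈·⌉ = 1788
j=8: r + 7k = 2082.981727… → ⌈·⌉ = 2083
j=9: r + 8k = 2378.163545… → ⌈·⌉ = 2379
j=10: r + 9k = 2673.345363… → ⌈·⌉ = 2674
j=11: r + 10k = 2968.527181… → ⌈·⌉ = 2969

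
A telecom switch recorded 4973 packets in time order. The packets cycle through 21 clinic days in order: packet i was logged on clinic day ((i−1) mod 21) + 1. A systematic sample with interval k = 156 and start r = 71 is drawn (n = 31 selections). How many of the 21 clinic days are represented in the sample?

Consecutive selections differ by k = 156, so their clinic day numbers differ by 156 mod 21 = 9.
gcd(156, 21) = 3, so the sample visits 21/3 = 7 distinct residues mod 21.
Start 71 is clinic day 8; the clinic days hit are 2, 5, 8, 11, 14, 17, 20.

7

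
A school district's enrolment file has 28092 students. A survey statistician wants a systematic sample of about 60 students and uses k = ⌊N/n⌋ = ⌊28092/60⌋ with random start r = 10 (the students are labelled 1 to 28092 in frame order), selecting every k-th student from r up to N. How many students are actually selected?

61

k = ⌊28092/60⌋ = 468
Achieved size = ⌊(28092 − 10)/468⌋ + 1 = ⌊28082/468⌋ + 1 = 60 + 1 = 61
(last selection: 10 + 60×468 = 28090 ≤ 28092; next would be 28558 > 28092)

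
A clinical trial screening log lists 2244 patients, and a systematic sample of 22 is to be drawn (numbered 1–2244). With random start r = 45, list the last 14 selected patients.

861, 963, 1065, 1167, 1269, 1371, 1473, 1575, 1677, 1779, 1881, 1983, 2085, 2187

k = N/n = 2244/22 = 102
9th selection = 45 + 8×102 = 861
10th: 861 + 102 = 963
11th: 963 + 102 = 1065
12th: 1065 + 102 = 1167
13th: 1167 + 102 = 1269
14th: 1269 + 102 = 1371
15th: 1371 + 102 = 1473
16th: 1473 + 102 = 1575
17th: 1575 + 102 = 1677
18th: 1677 + 102 = 1779
19th: 1779 + 102 = 1881
20th: 1881 + 102 = 1983
21st: 1983 + 102 = 2085
22nd: 2085 + 102 = 2187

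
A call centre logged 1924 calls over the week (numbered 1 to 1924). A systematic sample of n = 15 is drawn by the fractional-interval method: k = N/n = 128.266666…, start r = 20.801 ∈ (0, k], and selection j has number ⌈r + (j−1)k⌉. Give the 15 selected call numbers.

j=1: r + 0k = 20.801 → ⌈·⌉ = 21
j=2: r + 1k = 149.067666… → ⌈·⌉ = 150
j=3: r + 2k = 277.334333… → ⌈·⌉ = 278
j=4: r + 3k = 405.601 → ⌈·⌉ = 406
j=5: r + 4k = 533.867666… → ⌈·⌉ = 534
j=6: r + 5k = 662.134333… → ⌈·⌉ = 663
j=7: r + 6k = 790.401 → ⌈·⌉ = 791
j=8: r + 7k = 918.667666… → ⌈·⌉ = 919
j=9: r + 8k = 1046.934333… → ⌈·⌉ = 1047
j=10: r + 9k = 1175.201 → ⌈·⌉ = 1176
j=11: r + 10k = 1303.467666… → ⌈·⌉ = 1304
j=12: r + 11k = 1431.734333… → ⌈·⌉ = 1432
j=13: r + 12k = 1560.001 → ⌈·⌉ = 1561
j=14: r + 13k = 1688.267666… → ⌈·⌉ = 1689
j=15: r + 14k = 1816.534333… → ⌈·⌉ = 1817

21, 150, 278, 406, 534, 663, 791, 919, 1047, 1176, 1304, 1432, 1561, 1689, 1817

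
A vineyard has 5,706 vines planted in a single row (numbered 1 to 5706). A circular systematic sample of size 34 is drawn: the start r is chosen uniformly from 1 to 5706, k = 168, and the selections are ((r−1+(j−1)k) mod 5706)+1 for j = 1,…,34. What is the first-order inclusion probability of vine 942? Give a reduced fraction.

For each position j, as r ranges over 1…5706 the j-th selection hits every vine exactly once, so vine 942 is selected for exactly 34 of the 5706 starts.
Inclusion probability = 34/5706 = 17/2853.

17/2853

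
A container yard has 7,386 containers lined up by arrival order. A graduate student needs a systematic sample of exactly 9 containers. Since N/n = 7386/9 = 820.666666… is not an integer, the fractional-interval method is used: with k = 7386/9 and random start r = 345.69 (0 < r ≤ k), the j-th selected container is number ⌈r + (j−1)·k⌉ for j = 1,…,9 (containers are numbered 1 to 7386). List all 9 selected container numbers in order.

346, 1167, 1988, 2808, 3629, 4450, 5270, 6091, 6912

j=1: r + 0k = 345.69 → ⌈·⌉ = 346
j=2: r + 1k = 1166.356666… → ⌈·⌉ = 1167
j=3: r + 2k = 1987.023333… → ⌈·⌉ = 1988
j=4: r + 3k = 2807.69 → ⌈·⌉ = 2808
j=5: r + 4k = 3628.356666… → ⌈·⌉ = 3629
j=6: r + 5k = 4449.023333… → ⌈·⌉ = 4450
j=7: r + 6k = 5269.69 → ⌈·⌉ = 5270
j=8: r + 7k = 6090.356666… → ⌈·⌉ = 6091
j=9: r + 8k = 6911.023333… → ⌈·⌉ = 6912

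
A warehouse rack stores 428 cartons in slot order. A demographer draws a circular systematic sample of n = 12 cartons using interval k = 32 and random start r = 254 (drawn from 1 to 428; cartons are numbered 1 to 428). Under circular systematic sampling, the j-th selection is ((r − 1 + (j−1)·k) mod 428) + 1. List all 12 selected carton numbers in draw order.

Selection 1: 254
Selection 2: 254 + 32 = 286
Selection 3: 286 + 32 = 318
Selection 4: 318 + 32 = 350
Selection 5: 350 + 32 = 382
Selection 6: 382 + 32 = 414
Selection 7: 414 + 32 = 446 → 446 − 428 = 18
Selection 8: 18 + 32 = 50
Selection 9: 50 + 32 = 82
Selection 10: 82 + 32 = 114
Selection 11: 114 + 32 = 146
Selection 12: 146 + 32 = 178

254, 286, 318, 350, 382, 414, 18, 50, 82, 114, 146, 178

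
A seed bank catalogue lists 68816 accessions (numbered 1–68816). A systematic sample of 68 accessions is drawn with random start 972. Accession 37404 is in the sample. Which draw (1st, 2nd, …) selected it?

37

k = 68816/68 = 1012
position = (37404 − 972)/1012 + 1 = 36432/1012 + 1 = 36 + 1 = 37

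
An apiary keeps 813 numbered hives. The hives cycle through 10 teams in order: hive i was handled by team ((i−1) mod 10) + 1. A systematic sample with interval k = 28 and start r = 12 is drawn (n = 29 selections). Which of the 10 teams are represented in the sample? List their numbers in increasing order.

Consecutive selections differ by k = 28, so their team numbers differ by 28 mod 10 = 8.
gcd(28, 10) = 2, so the sample visits 10/2 = 5 distinct residues mod 10.
Start 12 is team 2; the teams hit are 2, 4, 6, 8, 10.

2, 4, 6, 8, 10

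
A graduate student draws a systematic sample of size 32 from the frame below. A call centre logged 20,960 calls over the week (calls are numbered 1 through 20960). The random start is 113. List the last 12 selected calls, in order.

13213, 13868, 14523, 15178, 15833, 16488, 17143, 17798, 18453, 19108, 19763, 20418

k = N/n = 20960/32 = 655
21st selection = 113 + 20×655 = 13213
22nd: 13213 + 655 = 13868
23rd: 13868 + 655 = 14523
24th: 14523 + 655 = 15178
25th: 15178 + 655 = 15833
26th: 15833 + 655 = 16488
27th: 16488 + 655 = 17143
28th: 17143 + 655 = 17798
29th: 17798 + 655 = 18453
30th: 18453 + 655 = 19108
31st: 19108 + 655 = 19763
32nd: 19763 + 655 = 20418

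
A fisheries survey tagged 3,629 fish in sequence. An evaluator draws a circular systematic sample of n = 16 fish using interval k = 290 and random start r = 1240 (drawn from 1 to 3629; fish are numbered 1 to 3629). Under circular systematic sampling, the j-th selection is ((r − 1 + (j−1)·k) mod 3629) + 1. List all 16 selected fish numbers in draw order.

1240, 1530, 1820, 2110, 2400, 2690, 2980, 3270, 3560, 221, 511, 801, 1091, 1381, 1671, 1961

Selection 1: 1240
Selection 2: 1240 + 290 = 1530
Selection 3: 1530 + 290 = 1820
Selection 4: 1820 + 290 = 2110
Selection 5: 2110 + 290 = 2400
Selection 6: 2400 + 290 = 2690
Selection 7: 2690 + 290 = 2980
Selection 8: 2980 + 290 = 3270
Selection 9: 3270 + 290 = 3560
Selection 10: 3560 + 290 = 3850 → 3850 − 3629 = 221
Selection 11: 221 + 290 = 511
Selection 12: 511 + 290 = 801
Selection 13: 801 + 290 = 1091
Selection 14: 1091 + 290 = 1381
Selection 15: 1381 + 290 = 1671
Selection 16: 1671 + 290 = 1961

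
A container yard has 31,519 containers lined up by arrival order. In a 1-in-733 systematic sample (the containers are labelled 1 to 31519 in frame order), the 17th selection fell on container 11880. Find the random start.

152

k = 733
r = 11880 − (17−1)×733 = 11880 − 11728 = 152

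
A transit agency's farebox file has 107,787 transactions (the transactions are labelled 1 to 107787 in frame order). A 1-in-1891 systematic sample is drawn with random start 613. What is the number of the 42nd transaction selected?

k = 1891
42nd selection = r + (42−1)·k = 613 + 41×1891 = 613 + 77531 = 78144

78144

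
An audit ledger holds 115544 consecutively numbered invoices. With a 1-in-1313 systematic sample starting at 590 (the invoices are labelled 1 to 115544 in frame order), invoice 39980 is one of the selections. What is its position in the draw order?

31

k = 1313
position = (39980 − 590)/1313 + 1 = 39390/1313 + 1 = 30 + 1 = 31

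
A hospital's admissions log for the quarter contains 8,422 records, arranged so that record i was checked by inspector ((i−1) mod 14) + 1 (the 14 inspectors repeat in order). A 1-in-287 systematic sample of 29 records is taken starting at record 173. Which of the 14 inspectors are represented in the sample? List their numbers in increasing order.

Consecutive selections differ by k = 287, so their inspector numbers differ by 287 mod 14 = 7.
gcd(287, 14) = 7, so the sample visits 14/7 = 2 distinct residues mod 14.
Start 173 is inspector 5; the inspectors hit are 5, 12.

5, 12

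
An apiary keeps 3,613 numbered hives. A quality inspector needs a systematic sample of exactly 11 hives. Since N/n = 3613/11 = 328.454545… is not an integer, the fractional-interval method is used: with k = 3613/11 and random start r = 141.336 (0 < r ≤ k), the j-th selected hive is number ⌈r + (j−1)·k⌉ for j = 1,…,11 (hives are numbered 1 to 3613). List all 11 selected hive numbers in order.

142, 470, 799, 1127, 1456, 1784, 2113, 2441, 2769, 3098, 3426

j=1: r + 0k = 141.336 → ⌈·⌉ = 142
j=2: r + 1k = 469.790545… → ⌈·⌉ = 470
j=3: r + 2k = 798.245090… → ⌈·⌉ = 799
j=4: r + 3k = 1126.699636… → ⌈·⌉ = 1127
j=5: r + 4k = 1455.154181… → ⌈·⌉ = 1456
j=6: r + 5k = 1783.608727… → ⌈·⌉ = 1784
j=7: r + 6k = 2112.063272… → ⌈·⌉ = 2113
j=8: r + 7k = 2440.517818… → ⌈·⌉ = 2441
j=9: r + 8k = 2768.972363… → ⌈·⌉ = 2769
j=10: r + 9k = 3097.426909… → ⌈·⌉ = 3098
j=11: r + 10k = 3425.881454… → ⌈·⌉ = 3426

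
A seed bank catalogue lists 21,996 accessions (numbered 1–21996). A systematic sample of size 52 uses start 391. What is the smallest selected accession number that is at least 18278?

k = 21996/52 = 423
Steps past start: ⌈(18278 − 391)/423⌉ = ⌈17887/423⌉ = 43
Selected accession: 391 + 43×423 = 18580

18580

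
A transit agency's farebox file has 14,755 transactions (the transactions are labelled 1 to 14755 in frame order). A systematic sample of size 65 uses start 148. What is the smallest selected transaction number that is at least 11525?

11725

k = 14755/65 = 227
Steps past start: ⌈(11525 − 148)/227⌉ = ⌈11377/227⌉ = 51
Selected transaction: 148 + 51×227 = 11725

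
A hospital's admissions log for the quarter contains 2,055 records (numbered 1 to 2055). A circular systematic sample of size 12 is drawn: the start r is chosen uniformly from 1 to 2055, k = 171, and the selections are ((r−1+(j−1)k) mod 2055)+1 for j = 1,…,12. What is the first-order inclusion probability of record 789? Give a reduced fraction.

For each position j, as r ranges over 1…2055 the j-th selection hits every record exactly once, so record 789 is selected for exactly 12 of the 2055 starts.
Inclusion probability = 12/2055 = 4/685.

4/685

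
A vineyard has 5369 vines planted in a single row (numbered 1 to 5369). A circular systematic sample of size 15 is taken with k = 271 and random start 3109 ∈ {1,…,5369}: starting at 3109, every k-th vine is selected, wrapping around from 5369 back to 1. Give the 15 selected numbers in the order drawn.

3109, 3380, 3651, 3922, 4193, 4464, 4735, 5006, 5277, 179, 450, 721, 992, 1263, 1534

Selection 1: 3109
Selection 2: 3109 + 271 = 3380
Selection 3: 3380 + 271 = 3651
Selection 4: 3651 + 271 = 3922
Selection 5: 3922 + 271 = 4193
Selection 6: 4193 + 271 = 4464
Selection 7: 4464 + 271 = 4735
Selection 8: 4735 + 271 = 5006
Selection 9: 5006 + 271 = 5277
Selection 10: 5277 + 271 = 5548 → 5548 − 5369 = 179
Selection 11: 179 + 271 = 450
Selection 12: 450 + 271 = 721
Selection 13: 721 + 271 = 992
Selection 14: 992 + 271 = 1263
Selection 15: 1263 + 271 = 1534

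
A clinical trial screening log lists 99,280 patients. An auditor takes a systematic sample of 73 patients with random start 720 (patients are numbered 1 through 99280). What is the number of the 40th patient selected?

k = 99280/73 = 1360
40th selection = r + (40−1)·k = 720 + 39×1360 = 720 + 53040 = 53760

53760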